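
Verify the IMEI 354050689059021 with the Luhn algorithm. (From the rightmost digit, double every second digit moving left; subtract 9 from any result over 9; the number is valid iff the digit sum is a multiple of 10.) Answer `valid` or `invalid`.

From the right, keep odd positions and double even positions (subtract 9 from any doubled value over 9):
  doubled (positions 2,4,...): 4 9 0 7 0 0 1 → sum 21
  kept (positions 1,3,...): 1 0 5 9 6 5 4 3 → sum 33
Total = 54.
54 mod 10 = 4, so the number is invalid.

invalid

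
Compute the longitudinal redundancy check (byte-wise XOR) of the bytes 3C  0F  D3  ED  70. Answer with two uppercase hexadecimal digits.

XOR the bytes together:
  start with 0x3C
  0x3C ⊕ 0x0F = 0x33
  0x33 ⊕ 0xD3 = 0xE0
  0xE0 ⊕ 0xED = 0x0D
  0x0D ⊕ 0x70 = 0x7D

7D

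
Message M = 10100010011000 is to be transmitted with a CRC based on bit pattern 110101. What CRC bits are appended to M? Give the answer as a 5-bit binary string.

11001

Append 5 zeros: 1010001001100000000. Divide by 110101 (XOR where the leading bit is 1):
  pos 0: 101000 XOR 110101 = 011101
  pos 1: 111011 XOR 110101 = 001110
  pos 3: 111000 XOR 110101 = 001101
  pos 5: 110111 XOR 110101 = 000010
  pos 9: 100000 XOR 110101 = 010101
  pos 10: 101010 XOR 110101 = 011111
  pos 11: 111110 XOR 110101 = 001011
  pos 13: 101100 XOR 110101 = 011001
Remainder (last 5 bits) = 11001. This is the CRC / FCS.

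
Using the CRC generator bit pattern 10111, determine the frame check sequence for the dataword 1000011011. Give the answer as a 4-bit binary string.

Append 4 zeros: 10000110110000. Divide by 10111 (XOR where the leading bit is 1):
  pos 0: 10000 XOR 10111 = 00111
  pos 2: 11111 XOR 10111 = 01000
  pos 3: 10000 XOR 10111 = 00111
  pos 5: 11111 XOR 10111 = 01000
  pos 6: 10000 XOR 10111 = 00111
  pos 8: 11100 XOR 10111 = 01011
  pos 9: 10110 XOR 10111 = 00001
Remainder (last 4 bits) = 0001. This is the CRC / FCS.

0001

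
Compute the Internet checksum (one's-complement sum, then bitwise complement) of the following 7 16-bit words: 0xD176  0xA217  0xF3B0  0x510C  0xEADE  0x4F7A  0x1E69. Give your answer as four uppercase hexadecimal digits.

EEF1

One's-complement addition (fold any carry out of bit 15 back into bit 0):
  0xD176 + 0xA217 = 0x1738D → wrap carry → 0x738E
  0x738E + 0xF3B0 = 0x1673E → wrap carry → 0x673F
  0x673F + 0x510C = 0x0B84B
  0xB84B + 0xEADE = 0x1A329 → wrap carry → 0xA32A
  0xA32A + 0x4F7A = 0x0F2A4
  0xF2A4 + 0x1E69 = 0x1110D → wrap carry → 0x110E
One's-complement sum = 0x110E.
Checksum = ~0x110E & 0xFFFF = 0xEEF1.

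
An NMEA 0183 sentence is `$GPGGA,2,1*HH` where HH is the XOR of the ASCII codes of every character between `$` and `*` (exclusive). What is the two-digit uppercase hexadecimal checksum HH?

XOR the ASCII codes of the payload characters:
  'G' = 0x47 → acc = 0x47
  'P' = 0x50 → acc = 0x17
  'G' = 0x47 → acc = 0x50
  'G' = 0x47 → acc = 0x17
  'A' = 0x41 → acc = 0x56
  ',' = 0x2C → acc = 0x7A
  '2' = 0x32 → acc = 0x48
  ',' = 0x2C → acc = 0x64
  '1' = 0x31 → acc = 0x55
Checksum = 0x55.

55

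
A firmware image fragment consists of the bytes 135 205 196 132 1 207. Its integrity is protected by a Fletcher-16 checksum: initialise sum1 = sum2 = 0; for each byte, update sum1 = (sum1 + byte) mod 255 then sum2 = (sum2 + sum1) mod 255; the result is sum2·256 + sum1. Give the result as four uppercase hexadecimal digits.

Running sums (mod 255):
  after byte 0 (135): sum1=135, sum2=135
  after byte 1 (205): sum1=85, sum2=220
  after byte 2 (196): sum1=26, sum2=246
  after byte 3 (132): sum1=158, sum2=149
  after byte 4 (1): sum1=159, sum2=53
  after byte 5 (207): sum1=111, sum2=164
Checksum = sum2·256 + sum1 = 164·256 + 111 = 42095 = 0xA46F.

A46F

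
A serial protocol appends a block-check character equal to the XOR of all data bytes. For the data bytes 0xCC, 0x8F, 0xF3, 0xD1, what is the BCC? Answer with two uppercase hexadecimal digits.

61

XOR the bytes together:
  start with 0xCC
  0xCC ⊕ 0x8F = 0x43
  0x43 ⊕ 0xF3 = 0xB0
  0xB0 ⊕ 0xD1 = 0x61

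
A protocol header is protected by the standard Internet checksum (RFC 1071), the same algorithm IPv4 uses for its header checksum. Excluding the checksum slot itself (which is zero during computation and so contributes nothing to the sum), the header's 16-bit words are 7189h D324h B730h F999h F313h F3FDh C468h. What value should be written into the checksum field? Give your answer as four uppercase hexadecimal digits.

One's-complement addition (fold any carry out of bit 15 back into bit 0):
  0x7189 + 0xD324 = 0x144AD → wrap carry → 0x44AE
  0x44AE + 0xB730 = 0x0FBDE
  0xFBDE + 0xF999 = 0x1F577 → wrap carry → 0xF578
  0xF578 + 0xF313 = 0x1E88B → wrap carry → 0xE88C
  0xE88C + 0xF3FD = 0x1DC89 → wrap carry → 0xDC8A
  0xDC8A + 0xC468 = 0x1A0F2 → wrap carry → 0xA0F3
One's-complement sum = 0xA0F3.
Checksum = ~0xA0F3 & 0xFFFF = 0x5F0C.

5F0C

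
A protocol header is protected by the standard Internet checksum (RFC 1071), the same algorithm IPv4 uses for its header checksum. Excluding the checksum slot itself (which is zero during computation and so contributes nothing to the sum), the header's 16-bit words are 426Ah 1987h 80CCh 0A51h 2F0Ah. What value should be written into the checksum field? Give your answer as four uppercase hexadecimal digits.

E9E6

One's-complement addition (fold any carry out of bit 15 back into bit 0):
  0x426A + 0x1987 = 0x05BF1
  0x5BF1 + 0x80CC = 0x0DCBD
  0xDCBD + 0x0A51 = 0x0E70E
  0xE70E + 0x2F0A = 0x11618 → wrap carry → 0x1619
One's-complement sum = 0x1619.
Checksum = ~0x1619 & 0xFFFF = 0xE9E6.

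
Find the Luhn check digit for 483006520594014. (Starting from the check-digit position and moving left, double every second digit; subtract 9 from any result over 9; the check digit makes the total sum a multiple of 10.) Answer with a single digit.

2

Partial digits right→left: 4 1 0 4 9 5 0 2 5 6 0 0 3 8 4
Double every second digit counting from the check-digit position (so the 1st, 3rd, 5th, ... of the partial from the right).
  doubled (with −9 where >9): 8 0 9 0 1 0 6 8 → sum 32
  kept as-is: 1 4 5 2 6 0 8 → sum 26
Total = 32 + 26 = 58.
Check digit = (10 − (58 mod 10)) mod 10 = 2.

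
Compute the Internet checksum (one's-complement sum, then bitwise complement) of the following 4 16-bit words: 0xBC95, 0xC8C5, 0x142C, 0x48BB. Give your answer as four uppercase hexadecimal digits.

One's-complement addition (fold any carry out of bit 15 back into bit 0):
  0xBC95 + 0xC8C5 = 0x1855A → wrap carry → 0x855B
  0x855B + 0x142C = 0x09987
  0x9987 + 0x48BB = 0x0E242
One's-complement sum = 0xE242.
Checksum = ~0xE242 & 0xFFFF = 0x1DBD.

1DBD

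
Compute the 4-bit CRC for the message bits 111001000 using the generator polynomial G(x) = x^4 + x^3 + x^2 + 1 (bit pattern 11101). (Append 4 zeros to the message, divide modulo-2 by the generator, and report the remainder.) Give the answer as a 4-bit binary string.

0011

Append 4 zeros: 1110010000000. Divide by 11101 (XOR where the leading bit is 1):
  pos 0: 11100 XOR 11101 = 00001
  pos 4: 11000 XOR 11101 = 00101
  pos 6: 10100 XOR 11101 = 01001
  pos 7: 10010 XOR 11101 = 01111
  pos 8: 11110 XOR 11101 = 00011
Remainder (last 4 bits) = 0011. This is the CRC / FCS.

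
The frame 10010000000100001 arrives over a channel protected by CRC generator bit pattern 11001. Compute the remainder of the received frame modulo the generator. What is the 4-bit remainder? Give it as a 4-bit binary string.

1110

Modulo-2 division of 10010000000100001 by 11001:
  pos 0: 10010 XOR 11001 = 01011
  pos 1: 10110 XOR 11001 = 01111
  pos 2: 11110 XOR 11001 = 00111
  pos 4: 11100 XOR 11001 = 00101
  pos 6: 10100 XOR 11001 = 01101
  pos 7: 11011 XOR 11001 = 00010
  pos 10: 10000 XOR 11001 = 01001
  pos 11: 10010 XOR 11001 = 01011
  pos 12: 10111 XOR 11001 = 01110
Remainder = 1110 (nonzero — an error is detected).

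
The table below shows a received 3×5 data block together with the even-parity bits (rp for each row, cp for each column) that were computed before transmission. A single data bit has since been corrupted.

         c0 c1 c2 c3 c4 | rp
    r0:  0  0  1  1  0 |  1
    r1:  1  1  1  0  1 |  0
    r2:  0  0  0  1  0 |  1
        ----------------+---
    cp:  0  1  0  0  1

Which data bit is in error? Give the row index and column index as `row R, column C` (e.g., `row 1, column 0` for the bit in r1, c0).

Recompute each row's even parity and compare to rp:
  r0: data parity 0, sent rp 1 → mismatch
  r1: data parity 0, sent rp 0 → ok
  r2: data parity 1, sent rp 1 → ok
Recompute each column's even parity and compare to cp:
  c0: data parity 1, sent cp 0 → mismatch
  c1: data parity 1, sent cp 1 → ok
  c2: data parity 0, sent cp 0 → ok
  c3: data parity 0, sent cp 0 → ok
  c4: data parity 1, sent cp 1 → ok
Exactly one row (r0) and one column (c0) fail → the flipped bit is at their intersection.

row 0, column 0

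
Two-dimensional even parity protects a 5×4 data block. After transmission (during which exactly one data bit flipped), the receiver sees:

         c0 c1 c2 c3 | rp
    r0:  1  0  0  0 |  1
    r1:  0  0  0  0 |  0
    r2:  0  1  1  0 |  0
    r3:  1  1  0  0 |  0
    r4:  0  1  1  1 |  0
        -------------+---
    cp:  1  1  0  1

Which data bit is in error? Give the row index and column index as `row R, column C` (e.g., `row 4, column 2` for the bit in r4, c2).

Recompute each row's even parity and compare to rp:
  r0: data parity 1, sent rp 1 → ok
  r1: data parity 0, sent rp 0 → ok
  r2: data parity 0, sent rp 0 → ok
  r3: data parity 0, sent rp 0 → ok
  r4: data parity 1, sent rp 0 → mismatch
Recompute each column's even parity and compare to cp:
  c0: data parity 0, sent cp 1 → mismatch
  c1: data parity 1, sent cp 1 → ok
  c2: data parity 0, sent cp 0 → ok
  c3: data parity 1, sent cp 1 → ok
Exactly one row (r4) and one column (c0) fail → the flipped bit is at their intersection.

row 4, column 0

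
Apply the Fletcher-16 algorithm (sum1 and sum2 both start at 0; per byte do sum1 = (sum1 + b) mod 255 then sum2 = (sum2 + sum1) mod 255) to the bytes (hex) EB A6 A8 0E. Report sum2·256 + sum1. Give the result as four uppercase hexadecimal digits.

Running sums (mod 255):
  after byte 0 (EB): sum1=235, sum2=235
  after byte 1 (A6): sum1=146, sum2=126
  after byte 2 (A8): sum1=59, sum2=185
  after byte 3 (0E): sum1=73, sum2=3
Checksum = sum2·256 + sum1 = 3·256 + 73 = 841 = 0x0349.

0349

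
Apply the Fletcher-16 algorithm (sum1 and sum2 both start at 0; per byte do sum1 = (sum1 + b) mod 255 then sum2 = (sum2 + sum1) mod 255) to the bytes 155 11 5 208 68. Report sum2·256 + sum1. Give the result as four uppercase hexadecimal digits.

Running sums (mod 255):
  after byte 0 (155): sum1=155, sum2=155
  after byte 1 (11): sum1=166, sum2=66
  after byte 2 (5): sum1=171, sum2=237
  after byte 3 (208): sum1=124, sum2=106
  after byte 4 (68): sum1=192, sum2=43
Checksum = sum2·256 + sum1 = 43·256 + 192 = 11200 = 0x2BC0.

2BC0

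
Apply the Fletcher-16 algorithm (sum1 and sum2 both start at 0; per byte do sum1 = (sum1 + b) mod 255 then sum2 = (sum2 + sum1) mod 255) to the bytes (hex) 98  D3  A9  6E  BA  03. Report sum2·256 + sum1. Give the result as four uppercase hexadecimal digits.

2142

Running sums (mod 255):
  after byte 0 (98): sum1=152, sum2=152
  after byte 1 (D3): sum1=108, sum2=5
  after byte 2 (A9): sum1=22, sum2=27
  after byte 3 (6E): sum1=132, sum2=159
  after byte 4 (BA): sum1=63, sum2=222
  after byte 5 (03): sum1=66, sum2=33
Checksum = sum2·256 + sum1 = 33·256 + 66 = 8514 = 0x2142.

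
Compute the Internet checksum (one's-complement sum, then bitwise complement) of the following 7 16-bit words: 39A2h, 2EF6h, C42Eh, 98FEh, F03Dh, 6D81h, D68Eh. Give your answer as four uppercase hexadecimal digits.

One's-complement addition (fold any carry out of bit 15 back into bit 0):
  0x39A2 + 0x2EF6 = 0x06898
  0x6898 + 0xC42E = 0x12CC6 → wrap carry → 0x2CC7
  0x2CC7 + 0x98FE = 0x0C5C5
  0xC5C5 + 0xF03D = 0x1B602 → wrap carry → 0xB603
  0xB603 + 0x6D81 = 0x12384 → wrap carry → 0x2385
  0x2385 + 0xD68E = 0x0FA13
One's-complement sum = 0xFA13.
Checksum = ~0xFA13 & 0xFFFF = 0x05EC.

05EC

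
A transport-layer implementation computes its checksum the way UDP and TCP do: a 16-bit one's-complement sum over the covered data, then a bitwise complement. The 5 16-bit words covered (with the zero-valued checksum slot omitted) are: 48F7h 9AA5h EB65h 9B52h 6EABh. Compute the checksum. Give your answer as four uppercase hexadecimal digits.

26FF

One's-complement addition (fold any carry out of bit 15 back into bit 0):
  0x48F7 + 0x9AA5 = 0x0E39C
  0xE39C + 0xEB65 = 0x1CF01 → wrap carry → 0xCF02
  0xCF02 + 0x9B52 = 0x16A54 → wrap carry → 0x6A55
  0x6A55 + 0x6EAB = 0x0D900
One's-complement sum = 0xD900.
Checksum = ~0xD900 & 0xFFFF = 0x26FF.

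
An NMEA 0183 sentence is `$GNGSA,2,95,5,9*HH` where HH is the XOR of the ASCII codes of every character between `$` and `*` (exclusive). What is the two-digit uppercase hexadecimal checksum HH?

6E

XOR the ASCII codes of the payload characters:
  'G' = 0x47 → acc = 0x47
  'N' = 0x4E → acc = 0x09
  'G' = 0x47 → acc = 0x4E
  'S' = 0x53 → acc = 0x1D
  'A' = 0x41 → acc = 0x5C
  ',' = 0x2C → acc = 0x70
  '2' = 0x32 → acc = 0x42
  ',' = 0x2C → acc = 0x6E
  '9' = 0x39 → acc = 0x57
  '5' = 0x35 → acc = 0x62
  ',' = 0x2C → acc = 0x4E
  '5' = 0x35 → acc = 0x7B
  ',' = 0x2C → acc = 0x57
  '9' = 0x39 → acc = 0x6E
Checksum = 0x6E.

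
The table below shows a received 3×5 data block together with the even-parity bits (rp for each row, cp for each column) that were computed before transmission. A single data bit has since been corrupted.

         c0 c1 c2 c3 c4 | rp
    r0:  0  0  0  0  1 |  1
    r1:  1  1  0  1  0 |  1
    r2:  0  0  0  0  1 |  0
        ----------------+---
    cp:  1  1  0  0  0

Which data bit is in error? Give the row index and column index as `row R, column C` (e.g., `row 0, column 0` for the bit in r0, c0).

Recompute each row's even parity and compare to rp:
  r0: data parity 1, sent rp 1 → ok
  r1: data parity 1, sent rp 1 → ok
  r2: data parity 1, sent rp 0 → mismatch
Recompute each column's even parity and compare to cp:
  c0: data parity 1, sent cp 1 → ok
  c1: data parity 1, sent cp 1 → ok
  c2: data parity 0, sent cp 0 → ok
  c3: data parity 1, sent cp 0 → mismatch
  c4: data parity 0, sent cp 0 → ok
Exactly one row (r2) and one column (c3) fail → the flipped bit is at their intersection.

row 2, column 3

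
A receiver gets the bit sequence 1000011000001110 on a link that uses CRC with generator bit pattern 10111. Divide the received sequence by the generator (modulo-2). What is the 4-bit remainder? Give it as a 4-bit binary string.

Modulo-2 division of 1000011000001110 by 10111:
  pos 0: 10000 XOR 10111 = 00111
  pos 2: 11111 XOR 10111 = 01000
  pos 3: 10000 XOR 10111 = 00111
  pos 5: 11100 XOR 10111 = 01011
  pos 6: 10110 XOR 10111 = 00001
  pos 10: 10111 XOR 10111 = 00000
Remainder = 0000 (zero — the frame passes the CRC check).

0000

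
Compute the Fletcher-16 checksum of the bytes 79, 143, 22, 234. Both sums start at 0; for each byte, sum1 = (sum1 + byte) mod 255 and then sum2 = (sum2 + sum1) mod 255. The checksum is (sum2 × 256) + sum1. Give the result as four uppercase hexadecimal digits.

Running sums (mod 255):
  after byte 0 (79): sum1=79, sum2=79
  after byte 1 (143): sum1=222, sum2=46
  after byte 2 (22): sum1=244, sum2=35
  after byte 3 (234): sum1=223, sum2=3
Checksum = sum2·256 + sum1 = 3·256 + 223 = 991 = 0x03DF.

03DF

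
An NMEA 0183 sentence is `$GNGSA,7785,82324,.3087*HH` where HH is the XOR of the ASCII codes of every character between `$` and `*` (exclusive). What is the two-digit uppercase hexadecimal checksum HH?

XOR the ASCII codes of the payload characters:
  'G' = 0x47 → acc = 0x47
  'N' = 0x4E → acc = 0x09
  'G' = 0x47 → acc = 0x4E
  'S' = 0x53 → acc = 0x1D
  'A' = 0x41 → acc = 0x5C
  ',' = 0x2C → acc = 0x70
  '7' = 0x37 → acc = 0x47
  '7' = 0x37 → acc = 0x70
  '8' = 0x38 → acc = 0x48
  '5' = 0x35 → acc = 0x7D
  ',' = 0x2C → acc = 0x51
  '8' = 0x38 → acc = 0x69
  '2' = 0x32 → acc = 0x5B
  '3' = 0x33 → acc = 0x68
  '2' = 0x32 → acc = 0x5A
  '4' = 0x34 → acc = 0x6E
  ',' = 0x2C → acc = 0x42
  '.' = 0x2E → acc = 0x6C
  '3' = 0x33 → acc = 0x5F
  '0' = 0x30 → acc = 0x6F
  '8' = 0x38 → acc = 0x57
  '7' = 0x37 → acc = 0x60
Checksum = 0x60.

60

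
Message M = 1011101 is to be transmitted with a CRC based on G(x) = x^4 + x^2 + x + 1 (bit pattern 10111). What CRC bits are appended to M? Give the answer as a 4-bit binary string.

Append 4 zeros: 10111010000. Divide by 10111 (XOR where the leading bit is 1):
  pos 0: 10111 XOR 10111 = 00000
  pos 6: 10000 XOR 10111 = 00111
Remainder (last 4 bits) = 0111. This is the CRC / FCS.

0111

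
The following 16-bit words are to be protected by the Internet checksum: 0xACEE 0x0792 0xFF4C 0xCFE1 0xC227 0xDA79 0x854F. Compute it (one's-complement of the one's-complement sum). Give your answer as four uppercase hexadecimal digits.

5A5F

One's-complement addition (fold any carry out of bit 15 back into bit 0):
  0xACEE + 0x0792 = 0x0B480
  0xB480 + 0xFF4C = 0x1B3CC → wrap carry → 0xB3CD
  0xB3CD + 0xCFE1 = 0x183AE → wrap carry → 0x83AF
  0x83AF + 0xC227 = 0x145D6 → wrap carry → 0x45D7
  0x45D7 + 0xDA79 = 0x12050 → wrap carry → 0x2051
  0x2051 + 0x854F = 0x0A5A0
One's-complement sum = 0xA5A0.
Checksum = ~0xA5A0 & 0xFFFF = 0x5A5F.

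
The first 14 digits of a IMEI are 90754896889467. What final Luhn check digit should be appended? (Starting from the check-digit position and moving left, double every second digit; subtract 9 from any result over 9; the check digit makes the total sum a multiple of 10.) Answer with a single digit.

Partial digits right→left: 7 6 4 9 8 8 6 9 8 4 5 7 0 9
Double every second digit counting from the check-digit position (so the 1st, 3rd, 5th, ... of the partial from the right).
  doubled (with −9 where >9): 5 8 7 3 7 1 0 → sum 31
  kept as-is: 6 9 8 9 4 7 9 → sum 52
Total = 31 + 52 = 83.
Check digit = (10 − (83 mod 10)) mod 10 = 7.

7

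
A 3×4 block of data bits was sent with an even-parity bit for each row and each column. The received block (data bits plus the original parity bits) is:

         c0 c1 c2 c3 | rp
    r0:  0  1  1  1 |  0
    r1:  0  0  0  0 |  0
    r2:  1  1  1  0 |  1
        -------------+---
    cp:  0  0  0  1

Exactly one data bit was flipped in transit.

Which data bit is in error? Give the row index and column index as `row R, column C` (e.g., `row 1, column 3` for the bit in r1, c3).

row 0, column 0

Recompute each row's even parity and compare to rp:
  r0: data parity 1, sent rp 0 → mismatch
  r1: data parity 0, sent rp 0 → ok
  r2: data parity 1, sent rp 1 → ok
Recompute each column's even parity and compare to cp:
  c0: data parity 1, sent cp 0 → mismatch
  c1: data parity 0, sent cp 0 → ok
  c2: data parity 0, sent cp 0 → ok
  c3: data parity 1, sent cp 1 → ok
Exactly one row (r0) and one column (c0) fail → the flipped bit is at their intersection.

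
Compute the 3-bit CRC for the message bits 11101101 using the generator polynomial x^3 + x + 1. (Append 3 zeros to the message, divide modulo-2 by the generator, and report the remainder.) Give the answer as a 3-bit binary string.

Append 3 zeros: 11101101000. Divide by 1011 (XOR where the leading bit is 1):
  pos 0: 1110 XOR 1011 = 0101
  pos 1: 1011 XOR 1011 = 0000
  pos 5: 1010 XOR 1011 = 0001
Remainder (last 3 bits) = 100. This is the CRC / FCS.

100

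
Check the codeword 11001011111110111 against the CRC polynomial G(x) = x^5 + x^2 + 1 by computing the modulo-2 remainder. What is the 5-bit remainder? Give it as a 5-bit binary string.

00000

Modulo-2 division of 11001011111110111 by 100101:
  pos 0: 110010 XOR 100101 = 010111
  pos 1: 101111 XOR 100101 = 001010
  pos 3: 101011 XOR 100101 = 001110
  pos 5: 111011 XOR 100101 = 011110
  pos 6: 111101 XOR 100101 = 011000
  pos 7: 110001 XOR 100101 = 010100
  pos 8: 101000 XOR 100101 = 001101
  pos 10: 110111 XOR 100101 = 010010
  pos 11: 100101 XOR 100101 = 000000
Remainder = 00000 (zero — the frame passes the CRC check).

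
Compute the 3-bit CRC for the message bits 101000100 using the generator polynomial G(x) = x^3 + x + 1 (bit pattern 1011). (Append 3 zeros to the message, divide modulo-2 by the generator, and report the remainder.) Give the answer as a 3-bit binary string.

101

Append 3 zeros: 101000100000. Divide by 1011 (XOR where the leading bit is 1):
  pos 0: 1010 XOR 1011 = 0001
  pos 3: 1001 XOR 1011 = 0010
  pos 5: 1000 XOR 1011 = 0011
  pos 7: 1100 XOR 1011 = 0111
  pos 8: 1110 XOR 1011 = 0101
Remainder (last 3 bits) = 101. This is the CRC / FCS.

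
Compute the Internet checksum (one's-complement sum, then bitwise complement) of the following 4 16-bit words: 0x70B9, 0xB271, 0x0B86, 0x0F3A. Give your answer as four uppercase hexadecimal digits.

C214

One's-complement addition (fold any carry out of bit 15 back into bit 0):
  0x70B9 + 0xB271 = 0x1232A → wrap carry → 0x232B
  0x232B + 0x0B86 = 0x02EB1
  0x2EB1 + 0x0F3A = 0x03DEB
One's-complement sum = 0x3DEB.
Checksum = ~0x3DEB & 0xFFFF = 0xC214.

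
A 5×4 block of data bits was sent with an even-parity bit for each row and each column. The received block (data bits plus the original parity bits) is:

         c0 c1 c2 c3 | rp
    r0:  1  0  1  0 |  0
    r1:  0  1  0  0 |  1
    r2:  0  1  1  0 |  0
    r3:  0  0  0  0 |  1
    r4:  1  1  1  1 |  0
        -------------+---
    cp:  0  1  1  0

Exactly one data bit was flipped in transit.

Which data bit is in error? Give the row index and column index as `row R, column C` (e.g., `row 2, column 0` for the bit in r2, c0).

Recompute each row's even parity and compare to rp:
  r0: data parity 0, sent rp 0 → ok
  r1: data parity 1, sent rp 1 → ok
  r2: data parity 0, sent rp 0 → ok
  r3: data parity 0, sent rp 1 → mismatch
  r4: data parity 0, sent rp 0 → ok
Recompute each column's even parity and compare to cp:
  c0: data parity 0, sent cp 0 → ok
  c1: data parity 1, sent cp 1 → ok
  c2: data parity 1, sent cp 1 → ok
  c3: data parity 1, sent cp 0 → mismatch
Exactly one row (r3) and one column (c3) fail → the flipped bit is at their intersection.

row 3, column 3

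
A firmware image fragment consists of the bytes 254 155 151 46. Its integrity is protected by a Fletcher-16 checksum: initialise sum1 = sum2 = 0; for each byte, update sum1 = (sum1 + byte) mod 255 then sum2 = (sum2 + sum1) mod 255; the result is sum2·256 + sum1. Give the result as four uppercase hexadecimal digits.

2C60

Running sums (mod 255):
  after byte 0 (254): sum1=254, sum2=254
  after byte 1 (155): sum1=154, sum2=153
  after byte 2 (151): sum1=50, sum2=203
  after byte 3 (46): sum1=96, sum2=44
Checksum = sum2·256 + sum1 = 44·256 + 96 = 11360 = 0x2C60.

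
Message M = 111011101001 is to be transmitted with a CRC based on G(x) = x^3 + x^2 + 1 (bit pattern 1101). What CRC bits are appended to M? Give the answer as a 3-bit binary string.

100

Append 3 zeros: 111011101001000. Divide by 1101 (XOR where the leading bit is 1):
  pos 0: 1110 XOR 1101 = 0011
  pos 2: 1111 XOR 1101 = 0010
  pos 4: 1010 XOR 1101 = 0111
  pos 5: 1111 XOR 1101 = 0010
  pos 7: 1000 XOR 1101 = 0101
  pos 8: 1011 XOR 1101 = 0110
  pos 9: 1100 XOR 1101 = 0001
Remainder (last 3 bits) = 100. This is the CRC / FCS.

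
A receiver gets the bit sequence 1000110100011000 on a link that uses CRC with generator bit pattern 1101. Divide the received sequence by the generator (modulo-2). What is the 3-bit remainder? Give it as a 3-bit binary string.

Modulo-2 division of 1000110100011000 by 1101:
  pos 0: 1000 XOR 1101 = 0101
  pos 1: 1011 XOR 1101 = 0110
  pos 2: 1101 XOR 1101 = 0000
  pos 7: 1000 XOR 1101 = 0101
  pos 8: 1011 XOR 1101 = 0110
  pos 9: 1101 XOR 1101 = 0000
Remainder = 000 (zero — the frame passes the CRC check).

000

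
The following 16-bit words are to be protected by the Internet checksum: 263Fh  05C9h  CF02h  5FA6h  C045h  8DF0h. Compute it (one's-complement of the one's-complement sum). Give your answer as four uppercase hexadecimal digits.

One's-complement addition (fold any carry out of bit 15 back into bit 0):
  0x263F + 0x05C9 = 0x02C08
  0x2C08 + 0xCF02 = 0x0FB0A
  0xFB0A + 0x5FA6 = 0x15AB0 → wrap carry → 0x5AB1
  0x5AB1 + 0xC045 = 0x11AF6 → wrap carry → 0x1AF7
  0x1AF7 + 0x8DF0 = 0x0A8E7
One's-complement sum = 0xA8E7.
Checksum = ~0xA8E7 & 0xFFFF = 0x5718.

5718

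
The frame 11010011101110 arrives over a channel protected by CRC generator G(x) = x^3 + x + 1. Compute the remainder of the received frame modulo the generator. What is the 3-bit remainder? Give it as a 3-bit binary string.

Modulo-2 division of 11010011101110 by 1011:
  pos 0: 1101 XOR 1011 = 0110
  pos 1: 1100 XOR 1011 = 0111
  pos 2: 1110 XOR 1011 = 0101
  pos 3: 1011 XOR 1011 = 0000
  pos 7: 1101 XOR 1011 = 0110
  pos 8: 1101 XOR 1011 = 0110
  pos 9: 1101 XOR 1011 = 0110
  pos 10: 1100 XOR 1011 = 0111
Remainder = 111 (nonzero — an error is detected).

111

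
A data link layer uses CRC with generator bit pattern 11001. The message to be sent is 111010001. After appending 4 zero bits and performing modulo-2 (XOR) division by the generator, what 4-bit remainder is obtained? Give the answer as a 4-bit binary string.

Append 4 zeros: 1110100010000. Divide by 11001 (XOR where the leading bit is 1):
  pos 0: 11101 XOR 11001 = 00100
  pos 2: 10000 XOR 11001 = 01001
  pos 3: 10010 XOR 11001 = 01011
  pos 4: 10111 XOR 11001 = 01110
  pos 5: 11100 XOR 11001 = 00101
  pos 7: 10100 XOR 11001 = 01101
  pos 8: 11010 XOR 11001 = 00011
Remainder (last 4 bits) = 0011. This is the CRC / FCS.

0011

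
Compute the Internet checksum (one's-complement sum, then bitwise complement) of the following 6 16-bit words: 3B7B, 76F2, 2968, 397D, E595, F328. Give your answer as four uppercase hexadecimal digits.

One's-complement addition (fold any carry out of bit 15 back into bit 0):
  0x3B7B + 0x76F2 = 0x0B26D
  0xB26D + 0x2968 = 0x0DBD5
  0xDBD5 + 0x397D = 0x11552 → wrap carry → 0x1553
  0x1553 + 0xE595 = 0x0FAE8
  0xFAE8 + 0xF328 = 0x1EE10 → wrap carry → 0xEE11
One's-complement sum = 0xEE11.
Checksum = ~0xEE11 & 0xFFFF = 0x11EE.

11EE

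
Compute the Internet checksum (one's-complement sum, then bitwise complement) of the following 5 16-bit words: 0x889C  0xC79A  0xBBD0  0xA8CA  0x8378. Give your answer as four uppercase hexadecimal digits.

C7B4

One's-complement addition (fold any carry out of bit 15 back into bit 0):
  0x889C + 0xC79A = 0x15036 → wrap carry → 0x5037
  0x5037 + 0xBBD0 = 0x10C07 → wrap carry → 0x0C08
  0x0C08 + 0xA8CA = 0x0B4D2
  0xB4D2 + 0x8378 = 0x1384A → wrap carry → 0x384B
One's-complement sum = 0x384B.
Checksum = ~0x384B & 0xFFFF = 0xC7B4.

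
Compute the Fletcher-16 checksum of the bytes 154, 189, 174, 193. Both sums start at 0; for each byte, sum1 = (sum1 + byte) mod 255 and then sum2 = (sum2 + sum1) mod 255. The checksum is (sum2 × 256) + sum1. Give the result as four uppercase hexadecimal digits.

Running sums (mod 255):
  after byte 0 (154): sum1=154, sum2=154
  after byte 1 (189): sum1=88, sum2=242
  after byte 2 (174): sum1=7, sum2=249
  after byte 3 (193): sum1=200, sum2=194
Checksum = sum2·256 + sum1 = 194·256 + 200 = 49864 = 0xC2C8.

C2C8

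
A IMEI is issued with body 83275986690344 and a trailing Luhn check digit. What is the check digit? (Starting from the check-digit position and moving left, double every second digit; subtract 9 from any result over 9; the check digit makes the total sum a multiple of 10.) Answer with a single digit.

Partial digits right→left: 4 4 3 0 9 6 6 8 9 5 7 2 3 8
Double every second digit counting from the check-digit position (so the 1st, 3rd, 5th, ... of the partial from the right).
  doubled (with −9 where >9): 8 6 9 3 9 5 6 → sum 46
  kept as-is: 4 0 6 8 5 2 8 → sum 33
Total = 46 + 33 = 79.
Check digit = (10 − (79 mod 10)) mod 10 = 1.

1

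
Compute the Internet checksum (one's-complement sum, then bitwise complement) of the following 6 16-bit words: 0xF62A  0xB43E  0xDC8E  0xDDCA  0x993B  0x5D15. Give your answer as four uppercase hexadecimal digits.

A4EB

One's-complement addition (fold any carry out of bit 15 back into bit 0):
  0xF62A + 0xB43E = 0x1AA68 → wrap carry → 0xAA69
  0xAA69 + 0xDC8E = 0x186F7 → wrap carry → 0x86F8
  0x86F8 + 0xDDCA = 0x164C2 → wrap carry → 0x64C3
  0x64C3 + 0x993B = 0x0FDFE
  0xFDFE + 0x5D15 = 0x15B13 → wrap carry → 0x5B14
One's-complement sum = 0x5B14.
Checksum = ~0x5B14 & 0xFFFF = 0xA4EB.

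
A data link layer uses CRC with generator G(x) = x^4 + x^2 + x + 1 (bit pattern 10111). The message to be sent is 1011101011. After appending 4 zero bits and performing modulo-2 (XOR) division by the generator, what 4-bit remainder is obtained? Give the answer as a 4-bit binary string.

Append 4 zeros: 10111010110000. Divide by 10111 (XOR where the leading bit is 1):
  pos 0: 10111 XOR 10111 = 00000
  pos 6: 10110 XOR 10111 = 00001
Remainder (last 4 bits) = 1000. This is the CRC / FCS.

1000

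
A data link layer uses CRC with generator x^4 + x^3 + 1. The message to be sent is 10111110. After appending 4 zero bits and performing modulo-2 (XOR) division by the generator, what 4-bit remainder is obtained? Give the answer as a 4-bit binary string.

Append 4 zeros: 101111100000. Divide by 11001 (XOR where the leading bit is 1):
  pos 0: 10111 XOR 11001 = 01110
  pos 1: 11101 XOR 11001 = 00100
  pos 3: 10010 XOR 11001 = 01011
  pos 4: 10110 XOR 11001 = 01111
  pos 5: 11110 XOR 11001 = 00111
  pos 7: 11100 XOR 11001 = 00101
Remainder (last 4 bits) = 0101. This is the CRC / FCS.

0101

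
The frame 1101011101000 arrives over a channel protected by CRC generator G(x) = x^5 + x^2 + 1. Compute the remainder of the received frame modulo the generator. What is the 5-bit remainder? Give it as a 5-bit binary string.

Modulo-2 division of 1101011101000 by 100101:
  pos 0: 110101 XOR 100101 = 010000
  pos 1: 100001 XOR 100101 = 000100
  pos 4: 100101 XOR 100101 = 000000
Remainder = 00000 (zero — the frame passes the CRC check).

00000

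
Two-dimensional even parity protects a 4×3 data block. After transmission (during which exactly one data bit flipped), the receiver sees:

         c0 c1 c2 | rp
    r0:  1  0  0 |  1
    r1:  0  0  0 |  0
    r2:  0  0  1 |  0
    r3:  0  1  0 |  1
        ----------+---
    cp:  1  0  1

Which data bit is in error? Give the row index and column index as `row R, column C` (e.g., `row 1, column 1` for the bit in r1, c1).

Recompute each row's even parity and compare to rp:
  r0: data parity 1, sent rp 1 → ok
  r1: data parity 0, sent rp 0 → ok
  r2: data parity 1, sent rp 0 → mismatch
  r3: data parity 1, sent rp 1 → ok
Recompute each column's even parity and compare to cp:
  c0: data parity 1, sent cp 1 → ok
  c1: data parity 1, sent cp 0 → mismatch
  c2: data parity 1, sent cp 1 → ok
Exactly one row (r2) and one column (c1) fail → the flipped bit is at their intersection.

row 2, column 1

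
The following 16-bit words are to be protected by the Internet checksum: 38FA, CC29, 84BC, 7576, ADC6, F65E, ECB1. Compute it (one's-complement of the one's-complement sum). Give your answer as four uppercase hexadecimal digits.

One's-complement addition (fold any carry out of bit 15 back into bit 0):
  0x38FA + 0xCC29 = 0x10523 → wrap carry → 0x0524
  0x0524 + 0x84BC = 0x089E0
  0x89E0 + 0x7576 = 0x0FF56
  0xFF56 + 0xADC6 = 0x1AD1C → wrap carry → 0xAD1D
  0xAD1D + 0xF65E = 0x1A37B → wrap carry → 0xA37C
  0xA37C + 0xECB1 = 0x1902D → wrap carry → 0x902E
One's-complement sum = 0x902E.
Checksum = ~0x902E & 0xFFFF = 0x6FD1.

6FD1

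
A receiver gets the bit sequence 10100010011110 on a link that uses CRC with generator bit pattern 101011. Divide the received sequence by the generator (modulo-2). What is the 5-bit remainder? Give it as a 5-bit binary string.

01011

Modulo-2 division of 10100010011110 by 101011:
  pos 0: 101000 XOR 101011 = 000011
  pos 4: 111001 XOR 101011 = 010010
  pos 5: 100101 XOR 101011 = 001110
  pos 7: 111011 XOR 101011 = 010000
  pos 8: 100000 XOR 101011 = 001011
Remainder = 01011 (nonzero — an error is detected).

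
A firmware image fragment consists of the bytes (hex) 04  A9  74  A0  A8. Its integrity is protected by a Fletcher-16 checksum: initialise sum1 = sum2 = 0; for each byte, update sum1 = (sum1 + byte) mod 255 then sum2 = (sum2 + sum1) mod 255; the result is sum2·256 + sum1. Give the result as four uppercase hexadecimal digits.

026B

Running sums (mod 255):
  after byte 0 (04): sum1=4, sum2=4
  after byte 1 (A9): sum1=173, sum2=177
  after byte 2 (74): sum1=34, sum2=211
  after byte 3 (A0): sum1=194, sum2=150
  after byte 4 (A8): sum1=107, sum2=2
Checksum = sum2·256 + sum1 = 2·256 + 107 = 619 = 0x026B.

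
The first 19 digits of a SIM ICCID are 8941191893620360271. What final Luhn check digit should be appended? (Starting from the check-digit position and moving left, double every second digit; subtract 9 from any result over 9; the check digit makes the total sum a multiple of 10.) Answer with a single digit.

Partial digits right→left: 1 7 2 0 6 3 0 2 6 3 9 8 1 9 1 1 4 9 8
Double every second digit counting from the check-digit position (so the 1st, 3rd, 5th, ... of the partial from the right).
  doubled (with −9 where >9): 2 4 3 0 3 9 2 2 8 7 → sum 40
  kept as-is: 7 0 3 2 3 8 9 1 9 → sum 42
Total = 40 + 42 = 82.
Check digit = (10 − (82 mod 10)) mod 10 = 8.

8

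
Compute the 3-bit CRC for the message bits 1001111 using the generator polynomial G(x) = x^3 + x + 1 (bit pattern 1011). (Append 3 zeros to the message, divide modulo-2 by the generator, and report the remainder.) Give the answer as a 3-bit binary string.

011

Append 3 zeros: 1001111000. Divide by 1011 (XOR where the leading bit is 1):
  pos 0: 1001 XOR 1011 = 0010
  pos 2: 1011 XOR 1011 = 0000
  pos 6: 1000 XOR 1011 = 0011
Remainder (last 3 bits) = 011. This is the CRC / FCS.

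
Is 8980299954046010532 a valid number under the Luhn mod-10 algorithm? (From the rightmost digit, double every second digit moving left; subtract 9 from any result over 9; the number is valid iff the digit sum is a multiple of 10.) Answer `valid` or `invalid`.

From the right, keep odd positions and double even positions (subtract 9 from any doubled value over 9):
  doubled (positions 2,4,...): 6 0 0 8 8 9 9 0 9 → sum 49
  kept (positions 1,3,...): 2 5 1 6 0 5 9 2 8 8 → sum 46
Total = 95.
95 mod 10 = 5, so the number is invalid.

invalid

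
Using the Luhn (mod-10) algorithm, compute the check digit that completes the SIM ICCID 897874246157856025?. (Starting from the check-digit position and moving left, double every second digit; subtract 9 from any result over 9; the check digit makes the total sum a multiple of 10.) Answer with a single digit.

8

Partial digits right→left: 5 2 0 6 5 8 7 5 1 6 4 2 4 7 8 7 9 8
Double every second digit counting from the check-digit position (so the 1st, 3rd, 5th, ... of the partial from the right).
  doubled (with −9 where >9): 1 0 1 5 2 8 8 7 9 → sum 41
  kept as-is: 2 6 8 5 6 2 7 7 8 → sum 51
Total = 41 + 51 = 92.
Check digit = (10 − (92 mod 10)) mod 10 = 8.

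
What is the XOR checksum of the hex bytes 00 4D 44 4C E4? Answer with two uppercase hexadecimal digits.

XOR the bytes together:
  start with 0x00
  0x00 ⊕ 0x4D = 0x4D
  0x4D ⊕ 0x44 = 0x09
  0x09 ⊕ 0x4C = 0x45
  0x45 ⊕ 0xE4 = 0xA1

A1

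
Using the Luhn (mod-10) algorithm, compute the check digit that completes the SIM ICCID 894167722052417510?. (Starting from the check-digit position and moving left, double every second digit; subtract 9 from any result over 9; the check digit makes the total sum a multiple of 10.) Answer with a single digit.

Partial digits right→left: 0 1 5 7 1 4 2 5 0 2 2 7 7 6 1 4 9 8
Double every second digit counting from the check-digit position (so the 1st, 3rd, 5th, ... of the partial from the right).
  doubled (with −9 where >9): 0 1 2 4 0 4 5 2 9 → sum 27
  kept as-is: 1 7 4 5 2 7 6 4 8 → sum 44
Total = 27 + 44 = 71.
Check digit = (10 − (71 mod 10)) mod 10 = 9.

9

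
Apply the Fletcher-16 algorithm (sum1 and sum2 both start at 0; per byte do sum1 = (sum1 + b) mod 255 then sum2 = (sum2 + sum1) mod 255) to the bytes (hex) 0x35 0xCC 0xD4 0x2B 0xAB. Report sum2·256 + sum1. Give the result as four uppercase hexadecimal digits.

Running sums (mod 255):
  after byte 0 (0x35): sum1=53, sum2=53
  after byte 1 (0xCC): sum1=2, sum2=55
  after byte 2 (0xD4): sum1=214, sum2=14
  after byte 3 (0x2B): sum1=2, sum2=16
  after byte 4 (0xAB): sum1=173, sum2=189
Checksum = sum2·256 + sum1 = 189·256 + 173 = 48557 = 0xBDAD.

BDAD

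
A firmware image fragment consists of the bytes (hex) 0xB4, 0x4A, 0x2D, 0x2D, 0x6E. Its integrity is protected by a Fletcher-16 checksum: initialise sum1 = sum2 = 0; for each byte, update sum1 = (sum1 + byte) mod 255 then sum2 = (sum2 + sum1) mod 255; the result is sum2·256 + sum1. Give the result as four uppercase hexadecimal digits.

Running sums (mod 255):
  after byte 0 (0xB4): sum1=180, sum2=180
  after byte 1 (0x4A): sum1=254, sum2=179
  after byte 2 (0x2D): sum1=44, sum2=223
  after byte 3 (0x2D): sum1=89, sum2=57
  after byte 4 (0x6E): sum1=199, sum2=1
Checksum = sum2·256 + sum1 = 1·256 + 199 = 455 = 0x01C7.

01C7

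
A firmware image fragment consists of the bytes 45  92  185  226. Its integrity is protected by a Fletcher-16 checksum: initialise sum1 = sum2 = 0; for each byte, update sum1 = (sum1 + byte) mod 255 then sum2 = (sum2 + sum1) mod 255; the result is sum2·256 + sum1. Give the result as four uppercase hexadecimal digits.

2026

Running sums (mod 255):
  after byte 0 (45): sum1=45, sum2=45
  after byte 1 (92): sum1=137, sum2=182
  after byte 2 (185): sum1=67, sum2=249
  after byte 3 (226): sum1=38, sum2=32
Checksum = sum2·256 + sum1 = 32·256 + 38 = 8230 = 0x2026.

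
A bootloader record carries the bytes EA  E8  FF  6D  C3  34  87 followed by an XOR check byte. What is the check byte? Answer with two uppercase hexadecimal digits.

XOR the bytes together:
  start with 0xEA
  0xEA ⊕ 0xE8 = 0x02
  0x02 ⊕ 0xFF = 0xFD
  0xFD ⊕ 0x6D = 0x90
  0x90 ⊕ 0xC3 = 0x53
  0x53 ⊕ 0x34 = 0x67
  0x67 ⊕ 0x87 = 0xE0

E0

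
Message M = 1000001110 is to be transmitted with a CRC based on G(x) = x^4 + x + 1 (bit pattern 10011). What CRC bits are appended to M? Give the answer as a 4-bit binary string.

1100

Append 4 zeros: 10000011100000. Divide by 10011 (XOR where the leading bit is 1):
  pos 0: 10000 XOR 10011 = 00011
  pos 3: 11011 XOR 10011 = 01000
  pos 4: 10001 XOR 10011 = 00010
  pos 7: 10000 XOR 10011 = 00011
Remainder (last 4 bits) = 1100. This is the CRC / FCS.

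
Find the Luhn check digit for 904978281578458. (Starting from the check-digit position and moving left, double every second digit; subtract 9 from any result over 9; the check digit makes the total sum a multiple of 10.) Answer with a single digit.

Partial digits right→left: 8 5 4 8 7 5 1 8 2 8 7 9 4 0 9
Double every second digit counting from the check-digit position (so the 1st, 3rd, 5th, ... of the partial from the right).
  doubled (with −9 where >9): 7 8 5 2 4 5 8 9 → sum 48
  kept as-is: 5 8 5 8 8 9 0 → sum 43
Total = 48 + 43 = 91.
Check digit = (10 − (91 mod 10)) mod 10 = 9.

9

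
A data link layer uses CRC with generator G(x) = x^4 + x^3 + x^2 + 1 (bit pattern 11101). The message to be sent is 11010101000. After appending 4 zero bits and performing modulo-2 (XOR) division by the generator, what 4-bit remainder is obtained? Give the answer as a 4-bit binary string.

0111

Append 4 zeros: 110101010000000. Divide by 11101 (XOR where the leading bit is 1):
  pos 0: 11010 XOR 11101 = 00111
  pos 2: 11110 XOR 11101 = 00011
  pos 5: 11100 XOR 11101 = 00001
  pos 9: 10000 XOR 11101 = 01101
  pos 10: 11010 XOR 11101 = 00111
Remainder (last 4 bits) = 0111. This is the CRC / FCS.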